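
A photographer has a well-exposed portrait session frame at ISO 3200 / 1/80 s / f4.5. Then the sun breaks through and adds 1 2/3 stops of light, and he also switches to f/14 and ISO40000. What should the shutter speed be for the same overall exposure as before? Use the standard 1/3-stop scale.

1/320s

Scene light: 1 2/3 stops brighter.
Aperture: f/4.5 → f/5 → f/5.6 → f/6.3 → f/7.1 → f/8 → f/9 → f/10 → f/11 → f/13 → f/14 — 3 1/3 stops narrower (darker).
ISO: 3200 → 4000 → 5000 → 6400 → 8000 → 10000 → 12800 → 16000 → 20000 → 25600 → 32000 → 40000 — 3 2/3 stops raised (brighter).
Net so far: 2 stops brighter. Shutter speed: 1/80 → 1/100 → 1/125 → 1/160 → 1/200 → 1/250 → 1/320.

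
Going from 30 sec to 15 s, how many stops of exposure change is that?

30 → 15 — count the steps: 1 stop.

1 stop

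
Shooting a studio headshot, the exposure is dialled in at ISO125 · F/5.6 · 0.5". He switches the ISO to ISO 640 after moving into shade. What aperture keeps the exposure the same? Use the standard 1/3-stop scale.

ISO: 125 → 160 → 200 → 250 → 320 → 400 → 500 → 640 — 2 1/3 stops raised (brighter).
Need 2 1/3 stops darker from the aperture: f/5.6 → f/6.3 → f/7.1 → f/8 → f/9 → f/10 → f/11 → f/13.

f/13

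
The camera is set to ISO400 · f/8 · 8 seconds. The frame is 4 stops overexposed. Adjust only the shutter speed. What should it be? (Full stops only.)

1/2s

Overexposed by 4 stops → need 4 stops darker.
Shutter speed: 8 → 4 → 2 → 1 → 1/2.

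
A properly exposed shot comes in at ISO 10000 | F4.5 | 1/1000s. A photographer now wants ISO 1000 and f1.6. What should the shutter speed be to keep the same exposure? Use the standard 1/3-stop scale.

1/800s

ISO: 10000 → 8000 → 6400 → 5000 → 4000 → 3200 → 2500 → 2000 → 1600 → 1250 → 1000 — 3 1/3 stops lower (darker).
Aperture: f/4.5 → f/4 → f/3.5 → f/3.2 → f/2.8 → f/2.5 → f/2.2 → f/2 → f/1.8 → f/1.6 — 3 stops opened up (brighter).
Net change so far: 1/3 stop darker. Offset with the shutter speed: 1/1000 → 1/800.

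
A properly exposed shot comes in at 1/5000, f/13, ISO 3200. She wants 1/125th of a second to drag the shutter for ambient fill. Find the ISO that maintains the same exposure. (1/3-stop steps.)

Shutter speed: 1/5000 → 1/4000 → 1/3200 → 1/2500 → 1/2000 → 1/1600 → 1/1250 → 1/1000 → 1/800 → 1/640 → 1/500 → 1/400 → 1/320 → 1/250 → 1/200 → 1/160 → 1/125 — 5 1/3 stops slower (brighter).
Need 5 1/3 stops darker from the ISO: 3200 → 2500 → 2000 → 1600 → 1250 → 1000 → 800 → 640 → 500 → 400 → 320 → 250 → 200 → 160 → 125 → 100 → 80.

ISO 80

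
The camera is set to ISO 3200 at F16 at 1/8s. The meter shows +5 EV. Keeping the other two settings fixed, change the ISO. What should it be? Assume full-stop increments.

Overexposed by 5 stops → need 5 stops darker.
ISO: 3200 → 1600 → 800 → 400 → 200 → 100.

ISO 100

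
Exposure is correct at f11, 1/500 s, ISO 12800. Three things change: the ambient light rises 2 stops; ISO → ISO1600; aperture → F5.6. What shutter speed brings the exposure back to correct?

Scene light: 2 stops brighter.
ISO: 12800 → 6400 → 3200 → 1600 — 3 stops dropped (darker).
Aperture: f/11 → f/8 → f/5.6 — 2 stops larger aperture (brighter).
Net so far: 1 stop brighter. Shutter speed: 1/500 → 1/1000.

1/1000s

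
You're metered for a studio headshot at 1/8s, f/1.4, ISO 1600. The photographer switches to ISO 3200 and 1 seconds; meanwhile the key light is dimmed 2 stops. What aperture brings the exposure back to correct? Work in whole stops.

f/2.8

Scene light: 2 stops darker.
ISO: 1600 → 3200 — 1 stop higher (brighter).
Shutter speed: 1/8 → 1/4 → 1/2 → 1 — 3 stops longer (brighter).
Net so far: 2 stops brighter. Aperture: f/1.4 → f/2 → f/2.8.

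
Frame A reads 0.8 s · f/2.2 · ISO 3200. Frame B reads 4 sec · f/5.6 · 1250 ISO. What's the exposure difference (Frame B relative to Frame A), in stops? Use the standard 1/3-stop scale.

Aperture: f/2.2 → f/2.5 → f/2.8 → f/3.2 → f/3.5 → f/4 → f/4.5 → f/5 → f/5.6 — 2 2/3 stops narrower (darker).
Shutter speed: 0.8 → 1 → 1.3 → 1.6 → 2 → 2.5 → 3.2 → 4 — 2 1/3 stops slower (brighter).
ISO: 3200 → 2500 → 2000 → 1600 → 1250 — 1 1/3 stops lower (darker).
Net: −2 2/3 +2 1/3 −1 1/3 = −1 2/3 stops.

1 2/3 stops darker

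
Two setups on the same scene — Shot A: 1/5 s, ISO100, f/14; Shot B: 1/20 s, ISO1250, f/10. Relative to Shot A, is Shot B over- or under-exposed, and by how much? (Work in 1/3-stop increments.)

Aperture: f/14 → f/13 → f/11 → f/10 — 1 stop opened up (brighter).
Shutter speed: 1/5 → 1/6 → 1/8 → 1/10 → 1/13 → 1/15 → 1/20 — 2 stops faster (darker).
ISO: 100 → 125 → 160 → 200 → 250 → 320 → 400 → 500 → 640 → 800 → 1000 → 1250 — 3 2/3 stops higher (brighter).
Net: +1 −2 +3 2/3 = +2 2/3 stops.

2 2/3 stops brighter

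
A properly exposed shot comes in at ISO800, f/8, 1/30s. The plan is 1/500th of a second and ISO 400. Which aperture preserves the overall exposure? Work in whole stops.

f/1.4

Shutter speed: 1/30 → 1/60 → 1/125 → 1/250 → 1/500 — 4 stops faster (darker).
ISO: 800 → 400 — 1 stop dropped (darker).
Net change so far: 5 stops darker. Offset with the aperture: f/8 → f/5.6 → f/4 → f/2.8 → f/2 → f/1.4.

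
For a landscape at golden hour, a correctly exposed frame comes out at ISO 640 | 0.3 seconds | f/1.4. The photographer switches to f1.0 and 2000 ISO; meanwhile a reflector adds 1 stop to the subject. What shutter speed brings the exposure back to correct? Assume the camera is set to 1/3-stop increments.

Scene light: 1 stop brighter.
Aperture: f/1.4 → f/1.2 → f/1.1 → f/1.0 — 1 stop larger aperture (brighter).
ISO: 640 → 800 → 1000 → 1250 → 1600 → 2000 — 1 2/3 stops raised (brighter).
Net so far: 3 2/3 stops brighter. Shutter speed: 0.3 → 1/4 → 1/5 → 1/6 → 1/8 → 1/10 → 1/13 → 1/15 → 1/20 → 1/25 → 1/30 → 1/40.

1/40s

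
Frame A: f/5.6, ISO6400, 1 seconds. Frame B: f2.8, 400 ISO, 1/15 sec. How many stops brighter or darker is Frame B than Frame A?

6 stops darker

Aperture: f/5.6 → f/4 → f/2.8 — 2 stops larger aperture (brighter).
Shutter speed: 1 → 1/2 → 1/4 → 1/8 → 1/15 — 4 stops faster (darker).
ISO: 6400 → 3200 → 1600 → 800 → 400 — 4 stops lower (darker).
Net: +2 −4 −4 = −6 stops.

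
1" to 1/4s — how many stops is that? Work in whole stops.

1 → 1/2 → 1/4 — count the steps: 2 stops.

2 stops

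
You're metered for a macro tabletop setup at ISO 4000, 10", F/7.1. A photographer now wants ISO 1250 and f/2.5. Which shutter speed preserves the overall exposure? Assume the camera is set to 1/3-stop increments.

ISO: 4000 → 3200 → 2500 → 2000 → 1600 → 1250 — 1 2/3 stops lower (darker).
Aperture: f/7.1 → f/6.3 → f/5.6 → f/5 → f/4.5 → f/4 → f/3.5 → f/3.2 → f/2.8 → f/2.5 — 3 stops wider (brighter).
Net change so far: 1 1/3 stops brighter. Offset with the shutter speed: 10 → 8 → 6 → 5 → 4.

4 s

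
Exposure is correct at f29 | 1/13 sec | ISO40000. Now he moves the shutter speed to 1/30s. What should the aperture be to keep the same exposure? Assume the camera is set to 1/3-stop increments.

Shutter speed: 1/13 → 1/15 → 1/20 → 1/25 → 1/30 — 1 1/3 stops faster (darker).
Need 1 1/3 stops brighter from the aperture: f/29 → f/25 → f/22 → f/20 → f/18.

f/18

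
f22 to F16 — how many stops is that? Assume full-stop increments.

1 stop

f/22 → f/16 — count the steps: 1 stop.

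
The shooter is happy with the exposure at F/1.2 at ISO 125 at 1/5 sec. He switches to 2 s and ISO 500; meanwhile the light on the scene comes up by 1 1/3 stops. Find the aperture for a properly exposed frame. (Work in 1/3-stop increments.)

Scene light: 1 1/3 stops brighter.
Shutter speed: 1/5 → 1/4 → 0.3 → 0.4 → 0.5 → 0.6 → 0.8 → 1 → 1.3 → 1.6 → 2 — 3 1/3 stops slower (brighter).
ISO: 125 → 160 → 200 → 250 → 320 → 400 → 500 — 2 stops higher (brighter).
Net so far: 6 2/3 stops brighter. Aperture: f/1.2 → f/1.4 → f/1.6 → f/1.8 → f/2 → f/2.2 → f/2.5 → f/2.8 → f/3.2 → f/3.5 → f/4 → f/4.5 → f/5 → f/5.6 → f/6.3 → f/7.1 → f/8 → f/9 → f/10 → f/11 → f/13.

f/13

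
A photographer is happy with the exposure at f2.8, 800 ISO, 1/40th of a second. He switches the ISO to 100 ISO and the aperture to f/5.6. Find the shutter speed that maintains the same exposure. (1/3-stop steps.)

ISO: 800 → 640 → 500 → 400 → 320 → 250 → 200 → 160 → 125 → 100 — 3 stops lower (darker).
Aperture: f/2.8 → f/3.2 → f/3.5 → f/4 → f/4.5 → f/5 → f/5.6 — 2 stops smaller aperture (darker).
Net change so far: 5 stops darker. Offset with the shutter speed: 1/40 → 1/30 → 1/25 → 1/20 → 1/15 → 1/13 → 1/10 → 1/8 → 1/6 → 1/5 → 1/4 → 0.3 → 0.4 → 0.5 → 0.6 → 0.8.

0.8 s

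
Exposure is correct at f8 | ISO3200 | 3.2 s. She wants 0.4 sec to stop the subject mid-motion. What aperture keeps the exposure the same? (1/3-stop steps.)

f/2.8

Shutter speed: 3.2 → 2.5 → 2 → 1.6 → 1.3 → 1 → 0.8 → 0.6 → 0.5 → 0.4 — 3 stops faster (darker).
Need 3 stops brighter from the aperture: f/8 → f/7.1 → f/6.3 → f/5.6 → f/5 → f/4.5 → f/4 → f/3.5 → f/3.2 → f/2.8.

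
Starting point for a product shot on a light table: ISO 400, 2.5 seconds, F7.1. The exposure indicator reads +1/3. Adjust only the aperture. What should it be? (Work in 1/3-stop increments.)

f/8

Overexposed by 1/3 stop → need 1/3 stop darker.
Aperture: f/7.1 → f/8.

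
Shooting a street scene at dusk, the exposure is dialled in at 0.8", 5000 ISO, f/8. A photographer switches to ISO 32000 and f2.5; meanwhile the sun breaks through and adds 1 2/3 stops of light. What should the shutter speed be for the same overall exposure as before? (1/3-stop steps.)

Scene light: 1 2/3 stops brighter.
ISO: 5000 → 6400 → 8000 → 10000 → 12800 → 16000 → 20000 → 25600 → 32000 — 2 2/3 stops raised (brighter).
Aperture: f/8 → f/7.1 → f/6.3 → f/5.6 → f/5 → f/4.5 → f/4 → f/3.5 → f/3.2 → f/2.8 → f/2.5 — 3 1/3 stops larger aperture (brighter).
Net so far: 7 2/3 stops brighter. Shutter speed: 0.8 → 0.6 → 0.5 → 0.4 → 0.3 → 1/4 → 1/5 → 1/6 → 1/8 → 1/10 → 1/13 → 1/15 → 1/20 → 1/25 → 1/30 → 1/40 → 1/50 → 1/60 → 1/80 → 1/100 → 1/125 → 1/160 → 1/200 → 1/250.

1/250s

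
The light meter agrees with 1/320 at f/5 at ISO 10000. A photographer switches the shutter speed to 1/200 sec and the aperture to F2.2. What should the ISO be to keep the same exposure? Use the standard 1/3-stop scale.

ISO 1250

Shutter speed: 1/320 → 1/250 → 1/200 — 2/3 stop slower (brighter).
Aperture: f/5 → f/4.5 → f/4 → f/3.5 → f/3.2 → f/2.8 → f/2.5 → f/2.2 — 2 1/3 stops wider (brighter).
Net change so far: 3 stops brighter. Offset with the ISO: 10000 → 8000 → 6400 → 5000 → 4000 → 3200 → 2500 → 2000 → 1600 → 1250.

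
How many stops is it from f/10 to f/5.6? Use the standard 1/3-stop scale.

1 2/3 stops

f/10 → f/9 → f/8 → f/7.1 → f/6.3 → f/5.6 — count the steps: 5 third-stops = 1 2/3 stops.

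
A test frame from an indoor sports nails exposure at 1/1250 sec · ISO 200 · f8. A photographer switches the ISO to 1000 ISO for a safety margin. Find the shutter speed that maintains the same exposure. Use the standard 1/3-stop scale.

1/6400s

ISO: 200 → 250 → 320 → 400 → 500 → 640 → 800 → 1000 — 2 1/3 stops raised (brighter).
Need 2 1/3 stops darker from the shutter speed: 1/1250 → 1/1600 → 1/2000 → 1/2500 → 1/3200 → 1/4000 → 1/5000 → 1/6400.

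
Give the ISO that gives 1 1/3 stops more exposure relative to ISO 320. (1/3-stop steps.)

ISO: 320 → 400 → 500 → 640 → 800 — 1 1/3 stops raised (brighter).

ISO 800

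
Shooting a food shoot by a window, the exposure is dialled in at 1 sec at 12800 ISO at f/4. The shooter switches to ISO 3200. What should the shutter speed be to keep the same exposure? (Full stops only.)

ISO: 12800 → 6400 → 3200 — 2 stops dropped (darker).
Need 2 stops brighter from the shutter speed: 1 → 2 → 4.

4 s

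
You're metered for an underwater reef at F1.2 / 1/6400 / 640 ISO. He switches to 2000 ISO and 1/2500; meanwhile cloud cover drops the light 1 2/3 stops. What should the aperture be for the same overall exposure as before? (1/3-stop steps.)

f/2

Scene light: 1 2/3 stops darker.
ISO: 640 → 800 → 1000 → 1250 → 1600 → 2000 — 1 2/3 stops higher (brighter).
Shutter speed: 1/6400 → 1/5000 → 1/4000 → 1/3200 → 1/2500 — 1 1/3 stops longer (brighter).
Net so far: 1 1/3 stops brighter. Aperture: f/1.2 → f/1.4 → f/1.6 → f/1.8 → f/2.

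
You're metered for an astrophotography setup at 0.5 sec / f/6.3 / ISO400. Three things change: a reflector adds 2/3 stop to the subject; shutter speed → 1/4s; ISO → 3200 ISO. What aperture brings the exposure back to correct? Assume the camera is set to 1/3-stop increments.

f/16

Scene light: 2/3 stop brighter.
Shutter speed: 0.5 → 0.4 → 0.3 → 1/4 — 1 stop faster (darker).
ISO: 400 → 500 → 640 → 800 → 1000 → 1250 → 1600 → 2000 → 2500 → 3200 — 3 stops higher (brighter).
Net so far: 2 2/3 stops brighter. Aperture: f/6.3 → f/7.1 → f/8 → f/9 → f/10 → f/11 → f/13 → f/14 → f/16.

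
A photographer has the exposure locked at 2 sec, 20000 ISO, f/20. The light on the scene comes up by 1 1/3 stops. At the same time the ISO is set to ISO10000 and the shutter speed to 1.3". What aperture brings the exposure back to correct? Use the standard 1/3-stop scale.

f/18

Scene light: 1 1/3 stops brighter.
ISO: 20000 → 16000 → 12800 → 10000 — 1 stop dropped (darker).
Shutter speed: 2 → 1.6 → 1.3 — 2/3 stop shorter (darker).
Net so far: 1/3 stop darker. Aperture: f/20 → f/18.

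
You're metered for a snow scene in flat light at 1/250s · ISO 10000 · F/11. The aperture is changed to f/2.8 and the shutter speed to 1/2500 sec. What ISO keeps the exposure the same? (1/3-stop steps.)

ISO 6400

Aperture: f/11 → f/10 → f/9 → f/8 → f/7.1 → f/6.3 → f/5.6 → f/5 → f/4.5 → f/4 → f/3.5 → f/3.2 → f/2.8 — 4 stops larger aperture (brighter).
Shutter speed: 1/250 → 1/320 → 1/400 → 1/500 → 1/640 → 1/800 → 1/1000 → 1/1250 → 1/1600 → 1/2000 → 1/2500 — 3 1/3 stops shorter (darker).
Net change so far: 2/3 stop brighter. Offset with the ISO: 10000 → 8000 → 6400.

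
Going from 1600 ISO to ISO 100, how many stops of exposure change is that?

4 stops

1600 → 800 → 400 → 200 → 100 — count the steps: 4 stops.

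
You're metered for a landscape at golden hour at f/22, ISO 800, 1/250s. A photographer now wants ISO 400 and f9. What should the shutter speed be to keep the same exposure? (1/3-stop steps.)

ISO: 800 → 640 → 500 → 400 — 1 stop lower (darker).
Aperture: f/22 → f/20 → f/18 → f/16 → f/14 → f/13 → f/11 → f/10 → f/9 — 2 2/3 stops opened up (brighter).
Net change so far: 1 2/3 stops brighter. Offset with the shutter speed: 1/250 → 1/320 → 1/400 → 1/500 → 1/640 → 1/800.

1/800s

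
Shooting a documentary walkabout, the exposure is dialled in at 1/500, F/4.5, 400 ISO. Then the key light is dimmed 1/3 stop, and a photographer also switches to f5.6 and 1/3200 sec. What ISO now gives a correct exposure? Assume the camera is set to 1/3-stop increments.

ISO 5000

Scene light: 1/3 stop darker.
Aperture: f/4.5 → f/5 → f/5.6 — 2/3 stop narrower (darker).
Shutter speed: 1/500 → 1/640 → 1/800 → 1/1000 → 1/1250 → 1/1600 → 1/2000 → 1/2500 → 1/3200 — 2 2/3 stops shorter (darker).
Net so far: 3 2/3 stops darker. ISO: 400 → 500 → 640 → 800 → 1000 → 1250 → 1600 → 2000 → 2500 → 3200 → 4000 → 5000.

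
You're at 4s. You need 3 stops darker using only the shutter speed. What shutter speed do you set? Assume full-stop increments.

1/2s

Shutter speed: 4 → 2 → 1 → 1/2 — 3 stops faster (darker).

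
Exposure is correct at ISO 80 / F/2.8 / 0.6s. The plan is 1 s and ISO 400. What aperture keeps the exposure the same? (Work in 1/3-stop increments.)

Shutter speed: 0.6 → 0.8 → 1 — 2/3 stop slower (brighter).
ISO: 80 → 100 → 125 → 160 → 200 → 250 → 320 → 400 — 2 1/3 stops higher (brighter).
Net change so far: 3 stops brighter. Offset with the aperture: f/2.8 → f/3.2 → f/3.5 → f/4 → f/4.5 → f/5 → f/5.6 → f/6.3 → f/7.1 → f/8.

f/8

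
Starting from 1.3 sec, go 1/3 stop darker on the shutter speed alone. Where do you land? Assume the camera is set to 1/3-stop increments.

1 s

Shutter speed: 1.3 → 1 — 1/3 stop shorter (darker).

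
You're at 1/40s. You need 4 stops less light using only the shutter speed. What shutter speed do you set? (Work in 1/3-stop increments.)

Shutter speed: 1/40 → 1/50 → 1/60 → 1/80 → 1/100 → 1/125 → 1/160 → 1/200 → 1/250 → 1/320 → 1/400 → 1/500 → 1/640 — 4 stops faster (darker).

1/640s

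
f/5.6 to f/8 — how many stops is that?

f/5.6 → f/8 — count the steps: 1 stop.

1 stop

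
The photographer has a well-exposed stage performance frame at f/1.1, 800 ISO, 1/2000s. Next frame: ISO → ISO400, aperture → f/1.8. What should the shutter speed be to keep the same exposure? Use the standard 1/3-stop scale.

1/400s

ISO: 800 → 640 → 500 → 400 — 1 stop lower (darker).
Aperture: f/1.1 → f/1.2 → f/1.4 → f/1.6 → f/1.8 — 1 1/3 stops stopped down (darker).
Net change so far: 2 1/3 stops darker. Offset with the shutter speed: 1/2000 → 1/1600 → 1/1250 → 1/1000 → 1/800 → 1/640 → 1/500 → 1/400.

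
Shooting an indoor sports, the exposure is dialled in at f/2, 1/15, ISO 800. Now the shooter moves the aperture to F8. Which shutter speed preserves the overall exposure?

1 s

Aperture: f/2 → f/2.8 → f/4 → f/5.6 → f/8 — 4 stops smaller aperture (darker).
Need 4 stops brighter from the shutter speed: 1/15 → 1/8 → 1/4 → 1/2 → 1.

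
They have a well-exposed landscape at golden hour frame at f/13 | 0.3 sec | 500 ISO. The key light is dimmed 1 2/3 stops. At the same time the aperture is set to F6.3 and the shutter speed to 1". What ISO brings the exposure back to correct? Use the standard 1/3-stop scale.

ISO 125

Scene light: 1 2/3 stops darker.
Aperture: f/13 → f/11 → f/10 → f/9 → f/8 → f/7.1 → f/6.3 — 2 stops opened up (brighter).
Shutter speed: 0.3 → 0.4 → 0.5 → 0.6 → 0.8 → 1 — 1 2/3 stops longer (brighter).
Net so far: 2 stops brighter. ISO: 500 → 400 → 320 → 250 → 200 → 160 → 125.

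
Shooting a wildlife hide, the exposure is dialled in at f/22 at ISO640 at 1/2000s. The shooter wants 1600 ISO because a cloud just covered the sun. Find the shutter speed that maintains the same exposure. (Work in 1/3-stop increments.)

1/5000s

ISO: 640 → 800 → 1000 → 1250 → 1600 — 1 1/3 stops raised (brighter).
Need 1 1/3 stops darker from the shutter speed: 1/2000 → 1/2500 → 1/3200 → 1/4000 → 1/5000.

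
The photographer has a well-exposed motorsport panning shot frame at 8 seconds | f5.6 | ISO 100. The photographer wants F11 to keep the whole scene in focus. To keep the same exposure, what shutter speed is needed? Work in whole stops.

Aperture: f/5.6 → f/8 → f/11 — 2 stops narrower (darker).
Need 2 stops brighter from the shutter speed: 8 → 15 → 30.

30 s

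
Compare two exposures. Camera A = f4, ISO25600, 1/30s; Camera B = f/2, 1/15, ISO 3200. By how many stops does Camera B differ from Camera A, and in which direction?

same exposure (0 stops)

Aperture: f/4 → f/2.8 → f/2 — 2 stops larger aperture (brighter).
Shutter speed: 1/30 → 1/15 — 1 stop longer (brighter).
ISO: 25600 → 12800 → 6400 → 3200 — 3 stops lower (darker).
Net: +2 +1 −3 = 0 stops.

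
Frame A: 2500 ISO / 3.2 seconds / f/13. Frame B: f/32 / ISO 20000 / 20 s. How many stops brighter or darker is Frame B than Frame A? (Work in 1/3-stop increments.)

Aperture: f/13 → f/14 → f/16 → f/18 → f/20 → f/22 → f/25 → f/29 → f/32 — 2 2/3 stops stopped down (darker).
Shutter speed: 3.2 → 4 → 5 → 6 → 8 → 10 → 13 → 15 → 20 — 2 2/3 stops slower (brighter).
ISO: 2500 → 3200 → 4000 → 5000 → 6400 → 8000 → 10000 → 12800 → 16000 → 20000 — 3 stops higher (brighter).
Net: −2 2/3 +2 2/3 +3 = +3 stops.

3 stops brighter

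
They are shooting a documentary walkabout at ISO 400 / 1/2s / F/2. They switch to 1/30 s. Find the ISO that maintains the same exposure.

Shutter speed: 1/2 → 1/4 → 1/8 → 1/15 → 1/30 — 4 stops shorter (darker).
Need 4 stops brighter from the ISO: 400 → 800 → 1600 → 3200 → 6400.

ISO 6400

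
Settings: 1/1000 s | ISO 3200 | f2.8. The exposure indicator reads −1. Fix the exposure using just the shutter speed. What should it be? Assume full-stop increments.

Underexposed by 1 stop → need 1 stop brighter.
Shutter speed: 1/1000 → 1/500.

1/500s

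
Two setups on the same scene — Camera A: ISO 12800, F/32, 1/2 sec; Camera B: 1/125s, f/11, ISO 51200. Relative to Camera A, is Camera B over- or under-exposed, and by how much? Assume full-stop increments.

1 stop darker

Aperture: f/32 → f/22 → f/16 → f/11 — 3 stops larger aperture (brighter).
Shutter speed: 1/2 → 1/4 → 1/8 → 1/15 → 1/30 → 1/60 → 1/125 — 6 stops shorter (darker).
ISO: 12800 → 25600 → 51200 — 2 stops higher (brighter).
Net: +3 −6 +2 = −1 stop.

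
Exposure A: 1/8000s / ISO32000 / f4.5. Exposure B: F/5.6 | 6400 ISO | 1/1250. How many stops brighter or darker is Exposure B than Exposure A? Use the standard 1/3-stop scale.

1/3 stop darker

Aperture: f/4.5 → f/5 → f/5.6 — 2/3 stop stopped down (darker).
Shutter speed: 1/8000 → 1/6400 → 1/5000 → 1/4000 → 1/3200 → 1/2500 → 1/2000 → 1/1600 → 1/1250 — 2 2/3 stops slower (brighter).
ISO: 32000 → 25600 → 20000 → 16000 → 12800 → 10000 → 8000 → 6400 — 2 1/3 stops lower (darker).
Net: −2/3 +2 2/3 −2 1/3 = −1/3 stops.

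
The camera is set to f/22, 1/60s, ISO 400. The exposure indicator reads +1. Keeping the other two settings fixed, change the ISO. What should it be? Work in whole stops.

Overexposed by 1 stop → need 1 stop darker.
ISO: 400 → 200.

ISO 200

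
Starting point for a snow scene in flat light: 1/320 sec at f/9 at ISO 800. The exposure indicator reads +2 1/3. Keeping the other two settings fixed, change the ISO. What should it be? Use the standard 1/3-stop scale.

Overexposed by 2 1/3 stops → need 2 1/3 stops darker.
ISO: 800 → 640 → 500 → 400 → 320 → 250 → 200 → 160.

ISO 160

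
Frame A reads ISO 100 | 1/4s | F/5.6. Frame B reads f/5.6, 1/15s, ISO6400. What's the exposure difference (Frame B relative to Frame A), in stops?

Aperture: unchanged.
Shutter speed: 1/4 → 1/8 → 1/15 — 2 stops faster (darker).
ISO: 100 → 200 → 400 → 800 → 1600 → 3200 → 6400 — 6 stops raised (brighter).
Net: −2 +6 = +4 stops.

4 stops brighter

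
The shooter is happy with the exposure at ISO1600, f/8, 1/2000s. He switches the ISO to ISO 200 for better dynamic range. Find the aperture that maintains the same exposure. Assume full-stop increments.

ISO: 1600 → 800 → 400 → 200 — 3 stops dropped (darker).
Need 3 stops brighter from the aperture: f/8 → f/5.6 → f/4 → f/2.8.

f/2.8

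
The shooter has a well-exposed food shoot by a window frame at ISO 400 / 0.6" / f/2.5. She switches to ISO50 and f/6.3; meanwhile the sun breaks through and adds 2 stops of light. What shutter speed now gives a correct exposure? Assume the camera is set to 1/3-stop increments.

8 s

Scene light: 2 stops brighter.
ISO: 400 → 320 → 250 → 200 → 160 → 125 → 100 → 80 → 64 → 50 — 3 stops dropped (darker).
Aperture: f/2.5 → f/2.8 → f/3.2 → f/3.5 → f/4 → f/4.5 → f/5 → f/5.6 → f/6.3 — 2 2/3 stops stopped down (darker).
Net so far: 3 2/3 stops darker. Shutter speed: 0.6 → 0.8 → 1 → 1.3 → 1.6 → 2 → 2.5 → 3.2 → 4 → 5 → 6 → 8.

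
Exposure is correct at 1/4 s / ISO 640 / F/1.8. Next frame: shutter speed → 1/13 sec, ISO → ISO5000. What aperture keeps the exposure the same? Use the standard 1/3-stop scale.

f/2.8

Shutter speed: 1/4 → 1/5 → 1/6 → 1/8 → 1/10 → 1/13 — 1 2/3 stops shorter (darker).
ISO: 640 → 800 → 1000 → 1250 → 1600 → 2000 → 2500 → 3200 → 4000 → 5000 — 3 stops higher (brighter).
Net change so far: 1 1/3 stops brighter. Offset with the aperture: f/1.8 → f/2 → f/2.2 → f/2.5 → f/2.8.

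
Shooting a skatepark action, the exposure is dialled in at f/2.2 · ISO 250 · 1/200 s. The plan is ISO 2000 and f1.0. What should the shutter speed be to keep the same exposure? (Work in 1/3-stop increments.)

1/8000s

ISO: 250 → 320 → 400 → 500 → 640 → 800 → 1000 → 1250 → 1600 → 2000 — 3 stops raised (brighter).
Aperture: f/2.2 → f/2 → f/1.8 → f/1.6 → f/1.4 → f/1.2 → f/1.1 → f/1.0 — 2 1/3 stops larger aperture (brighter).
Net change so far: 5 1/3 stops brighter. Offset with the shutter speed: 1/200 → 1/250 → 1/320 → 1/400 → 1/500 → 1/640 → 1/800 → 1/1000 → 1/1250 → 1/1600 → 1/2000 → 1/2500 → 1/3200 → 1/4000 → 1/5000 → 1/6400 → 1/8000.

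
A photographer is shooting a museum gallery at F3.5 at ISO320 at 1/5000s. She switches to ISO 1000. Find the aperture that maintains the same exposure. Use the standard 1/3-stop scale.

f/6.3

ISO: 320 → 400 → 500 → 640 → 800 → 1000 — 1 2/3 stops raised (brighter).
Need 1 2/3 stops darker from the aperture: f/3.5 → f/4 → f/4.5 → f/5 → f/5.6 → f/6.3.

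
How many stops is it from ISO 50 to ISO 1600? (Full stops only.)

50 → 100 → 200 → 400 → 800 → 1600 — count the steps: 5 stops.

5 stops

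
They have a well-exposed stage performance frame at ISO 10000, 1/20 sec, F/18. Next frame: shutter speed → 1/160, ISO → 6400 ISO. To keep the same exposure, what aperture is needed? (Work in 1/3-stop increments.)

Shutter speed: 1/20 → 1/25 → 1/30 → 1/40 → 1/50 → 1/60 → 1/80 → 1/100 → 1/125 → 1/160 — 3 stops shorter (darker).
ISO: 10000 → 8000 → 6400 — 2/3 stop lower (darker).
Net change so far: 3 2/3 stops darker. Offset with the aperture: f/18 → f/16 → f/14 → f/13 → f/11 → f/10 → f/9 → f/8 → f/7.1 → f/6.3 → f/5.6 → f/5.

f/5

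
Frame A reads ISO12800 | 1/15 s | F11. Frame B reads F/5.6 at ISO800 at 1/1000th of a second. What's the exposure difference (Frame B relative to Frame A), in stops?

Aperture: f/11 → f/8 → f/5.6 — 2 stops opened up (brighter).
Shutter speed: 1/15 → 1/30 → 1/60 → 1/125 → 1/250 → 1/500 → 1/1000 — 6 stops faster (darker).
ISO: 12800 → 6400 → 3200 → 1600 → 800 — 4 stops lower (darker).
Net: +2 −6 −4 = −8 stops.

8 stops darker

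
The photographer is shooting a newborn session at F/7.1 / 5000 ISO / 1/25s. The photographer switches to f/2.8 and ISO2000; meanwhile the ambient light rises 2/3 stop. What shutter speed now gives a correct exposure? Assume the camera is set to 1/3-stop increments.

Scene light: 2/3 stop brighter.
Aperture: f/7.1 → f/6.3 → f/5.6 → f/5 → f/4.5 → f/4 → f/3.5 → f/3.2 → f/2.8 — 2 2/3 stops larger aperture (brighter).
ISO: 5000 → 4000 → 3200 → 2500 → 2000 — 1 1/3 stops dropped (darker).
Net so far: 2 stops brighter. Shutter speed: 1/25 → 1/30 → 1/40 → 1/50 → 1/60 → 1/80 → 1/100.

1/100s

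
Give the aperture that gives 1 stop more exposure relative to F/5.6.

Aperture: f/5.6 → f/4 — 1 stop larger aperture (brighter).

f/4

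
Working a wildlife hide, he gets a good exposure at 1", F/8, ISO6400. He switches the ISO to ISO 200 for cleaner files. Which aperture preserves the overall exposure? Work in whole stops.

ISO: 6400 → 3200 → 1600 → 800 → 400 → 200 — 5 stops dropped (darker).
Need 5 stops brighter from the aperture: f/8 → f/5.6 → f/4 → f/2.8 → f/2 → f/1.4.

f/1.4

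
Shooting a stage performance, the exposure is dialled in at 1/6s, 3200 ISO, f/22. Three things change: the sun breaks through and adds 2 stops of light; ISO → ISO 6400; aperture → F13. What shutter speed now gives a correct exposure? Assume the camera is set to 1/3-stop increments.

1/160s

Scene light: 2 stops brighter.
ISO: 3200 → 4000 → 5000 → 6400 — 1 stop higher (brighter).
Aperture: f/22 → f/20 → f/18 → f/16 → f/14 → f/13 — 1 2/3 stops larger aperture (brighter).
Net so far: 4 2/3 stops brighter. Shutter speed: 1/6 → 1/8 → 1/10 → 1/13 → 1/15 → 1/20 → 1/25 → 1/30 → 1/40 → 1/50 → 1/60 → 1/80 → 1/100 → 1/125 → 1/160.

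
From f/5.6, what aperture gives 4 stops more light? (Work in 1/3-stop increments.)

Aperture: f/5.6 → f/5 → f/4.5 → f/4 → f/3.5 → f/3.2 → f/2.8 → f/2.5 → f/2.2 → f/2 → f/1.8 → f/1.6 → f/1.4 — 4 stops wider (brighter).

f/1.4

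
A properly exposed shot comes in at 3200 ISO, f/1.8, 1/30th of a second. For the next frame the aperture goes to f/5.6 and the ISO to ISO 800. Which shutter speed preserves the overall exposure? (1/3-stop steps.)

1.3 s

Aperture: f/1.8 → f/2 → f/2.2 → f/2.5 → f/2.8 → f/3.2 → f/3.5 → f/4 → f/4.5 → f/5 → f/5.6 — 3 1/3 stops smaller aperture (darker).
ISO: 3200 → 2500 → 2000 → 1600 → 1250 → 1000 → 800 — 2 stops dropped (darker).
Net change so far: 5 1/3 stops darker. Offset with the shutter speed: 1/30 → 1/25 → 1/20 → 1/15 → 1/13 → 1/10 → 1/8 → 1/6 → 1/5 → 1/4 → 0.3 → 0.4 → 0.5 → 0.6 → 0.8 → 1 → 1.3.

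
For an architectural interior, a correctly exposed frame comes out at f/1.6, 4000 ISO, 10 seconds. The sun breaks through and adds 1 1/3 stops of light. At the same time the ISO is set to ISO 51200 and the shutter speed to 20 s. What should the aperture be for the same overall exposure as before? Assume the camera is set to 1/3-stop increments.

Scene light: 1 1/3 stops brighter.
ISO: 4000 → 5000 → 6400 → 8000 → 10000 → 12800 → 16000 → 20000 → 25600 → 32000 → 40000 → 51200 — 3 2/3 stops higher (brighter).
Shutter speed: 10 → 13 → 15 → 20 — 1 stop longer (brighter).
Net so far: 6 stops brighter. Aperture: f/1.6 → f/1.8 → f/2 → f/2.2 → f/2.5 → f/2.8 → f/3.2 → f/3.5 → f/4 → f/4.5 → f/5 → f/5.6 → f/6.3 → f/7.1 → f/8 → f/9 → f/10 → f/11 → f/13.

f/13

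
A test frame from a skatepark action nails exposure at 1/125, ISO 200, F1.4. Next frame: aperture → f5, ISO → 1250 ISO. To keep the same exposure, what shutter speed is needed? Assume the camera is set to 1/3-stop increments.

Aperture: f/1.4 → f/1.6 → f/1.8 → f/2 → f/2.2 → f/2.5 → f/2.8 → f/3.2 → f/3.5 → f/4 → f/4.5 → f/5 — 3 2/3 stops smaller aperture (darker).
ISO: 200 → 250 → 320 → 400 → 500 → 640 → 800 → 1000 → 1250 — 2 2/3 stops higher (brighter).
Net change so far: 1 stop darker. Offset with the shutter speed: 1/125 → 1/100 → 1/80 → 1/60.

1/60s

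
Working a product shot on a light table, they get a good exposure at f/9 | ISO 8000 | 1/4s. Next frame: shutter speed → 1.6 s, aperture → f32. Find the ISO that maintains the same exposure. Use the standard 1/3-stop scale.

ISO 16000

Shutter speed: 1/4 → 0.3 → 0.4 → 0.5 → 0.6 → 0.8 → 1 → 1.3 → 1.6 — 2 2/3 stops slower (brighter).
Aperture: f/9 → f/10 → f/11 → f/13 → f/14 → f/16 → f/18 → f/20 → f/22 → f/25 → f/29 → f/32 — 3 2/3 stops smaller aperture (darker).
Net change so far: 1 stop darker. Offset with the ISO: 8000 → 10000 → 12800 → 16000.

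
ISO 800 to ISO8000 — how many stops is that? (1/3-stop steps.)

3 1/3 stops

800 → 1000 → 1250 → 1600 → 2000 → 2500 → 3200 → 4000 → 5000 → 6400 → 8000 — count the steps: 10 third-stops = 3 1/3 stops.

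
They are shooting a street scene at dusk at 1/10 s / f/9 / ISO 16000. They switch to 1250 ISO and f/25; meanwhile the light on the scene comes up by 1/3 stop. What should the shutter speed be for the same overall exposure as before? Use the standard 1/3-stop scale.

Scene light: 1/3 stop brighter.
ISO: 16000 → 12800 → 10000 → 8000 → 6400 → 5000 → 4000 → 3200 → 2500 → 2000 → 1600 → 1250 — 3 2/3 stops dropped (darker).
Aperture: f/9 → f/10 → f/11 → f/13 → f/14 → f/16 → f/18 → f/20 → f/22 → f/25 — 3 stops smaller aperture (darker).
Net so far: 6 1/3 stops darker. Shutter speed: 1/10 → 1/8 → 1/6 → 1/5 → 1/4 → 0.3 → 0.4 → 0.5 → 0.6 → 0.8 → 1 → 1.3 → 1.6 → 2 → 2.5 → 3.2 → 4 → 5 → 6 → 8.

8 s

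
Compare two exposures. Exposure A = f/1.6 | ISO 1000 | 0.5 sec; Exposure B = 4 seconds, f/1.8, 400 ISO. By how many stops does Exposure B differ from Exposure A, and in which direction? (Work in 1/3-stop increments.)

1 1/3 stops brighter

Aperture: f/1.6 → f/1.8 — 1/3 stop smaller aperture (darker).
Shutter speed: 0.5 → 0.6 → 0.8 → 1 → 1.3 → 1.6 → 2 → 2.5 → 3.2 → 4 — 3 stops longer (brighter).
ISO: 1000 → 800 → 640 → 500 → 400 — 1 1/3 stops lower (darker).
Net: −1/3 +3 −1 1/3 = +1 1/3 stops.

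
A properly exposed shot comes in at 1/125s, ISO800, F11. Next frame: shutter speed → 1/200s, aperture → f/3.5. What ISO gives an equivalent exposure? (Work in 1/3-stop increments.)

Shutter speed: 1/125 → 1/160 → 1/200 — 2/3 stop shorter (darker).
Aperture: f/11 → f/10 → f/9 → f/8 → f/7.1 → f/6.3 → f/5.6 → f/5 → f/4.5 → f/4 → f/3.5 — 3 1/3 stops larger aperture (brighter).
Net change so far: 2 2/3 stops brighter. Offset with the ISO: 800 → 640 → 500 → 400 → 320 → 250 → 200 → 160 → 125.

ISO 125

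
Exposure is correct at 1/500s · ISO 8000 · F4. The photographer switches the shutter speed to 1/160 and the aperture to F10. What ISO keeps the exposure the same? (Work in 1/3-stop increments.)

Shutter speed: 1/500 → 1/400 → 1/320 → 1/250 → 1/200 → 1/160 — 1 2/3 stops longer (brighter).
Aperture: f/4 → f/4.5 → f/5 → f/5.6 → f/6.3 → f/7.1 → f/8 → f/9 → f/10 — 2 2/3 stops stopped down (darker).
Net change so far: 1 stop darker. Offset with the ISO: 8000 → 10000 → 12800 → 16000.

ISO 16000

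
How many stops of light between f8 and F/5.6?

1 stop

f/8 → f/5.6 — count the steps: 1 stop.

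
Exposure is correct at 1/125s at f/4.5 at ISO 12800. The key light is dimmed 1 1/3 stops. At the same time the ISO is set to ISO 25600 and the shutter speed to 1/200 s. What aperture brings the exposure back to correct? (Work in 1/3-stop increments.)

f/3.2

Scene light: 1 1/3 stops darker.
ISO: 12800 → 16000 → 20000 → 25600 — 1 stop higher (brighter).
Shutter speed: 1/125 → 1/160 → 1/200 — 2/3 stop shorter (darker).
Net so far: 1 stop darker. Aperture: f/4.5 → f/4 → f/3.5 → f/3.2.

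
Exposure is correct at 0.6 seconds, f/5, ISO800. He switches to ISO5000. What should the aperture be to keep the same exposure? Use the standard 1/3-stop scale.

ISO: 800 → 1000 → 1250 → 1600 → 2000 → 2500 → 3200 → 4000 → 5000 — 2 2/3 stops raised (brighter).
Need 2 2/3 stops darker from the aperture: f/5 → f/5.6 → f/6.3 → f/7.1 → f/8 → f/9 → f/10 → f/11 → f/13.

f/13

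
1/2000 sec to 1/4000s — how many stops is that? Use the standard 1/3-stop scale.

1 stop

1/2000 → 1/2500 → 1/3200 → 1/4000 — count the steps: 3 third-stops = 1 stop.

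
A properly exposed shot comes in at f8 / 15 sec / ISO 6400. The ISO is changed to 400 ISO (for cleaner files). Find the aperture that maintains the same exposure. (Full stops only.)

ISO: 6400 → 3200 → 1600 → 800 → 400 — 4 stops dropped (darker).
Need 4 stops brighter from the aperture: f/8 → f/5.6 → f/4 → f/2.8 → f/2.

f/2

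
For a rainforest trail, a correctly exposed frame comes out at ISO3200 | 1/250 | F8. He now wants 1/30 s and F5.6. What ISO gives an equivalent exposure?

Shutter speed: 1/250 → 1/125 → 1/60 → 1/30 — 3 stops longer (brighter).
Aperture: f/8 → f/5.6 — 1 stop opened up (brighter).
Net change so far: 4 stops brighter. Offset with the ISO: 3200 → 1600 → 800 → 400 → 200.

ISO 200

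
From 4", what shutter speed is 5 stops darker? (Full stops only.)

1/8s

Shutter speed: 4 → 2 → 1 → 1/2 → 1/4 → 1/8 — 5 stops faster (darker).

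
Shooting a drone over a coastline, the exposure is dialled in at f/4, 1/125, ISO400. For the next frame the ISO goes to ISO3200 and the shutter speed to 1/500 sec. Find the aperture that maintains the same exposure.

ISO: 400 → 800 → 1600 → 3200 — 3 stops raised (brighter).
Shutter speed: 1/125 → 1/250 → 1/500 — 2 stops shorter (darker).
Net change so far: 1 stop brighter. Offset with the aperture: f/4 → f/5.6.

f/5.6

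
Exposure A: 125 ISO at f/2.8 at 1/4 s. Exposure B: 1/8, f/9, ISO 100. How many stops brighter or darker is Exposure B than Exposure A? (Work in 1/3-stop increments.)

4 2/3 stops darker

Aperture: f/2.8 → f/3.2 → f/3.5 → f/4 → f/4.5 → f/5 → f/5.6 → f/6.3 → f/7.1 → f/8 → f/9 — 3 1/3 stops narrower (darker).
Shutter speed: 1/4 → 1/5 → 1/6 → 1/8 — 1 stop faster (darker).
ISO: 125 → 100 — 1/3 stop dropped (darker).
Net: −3 1/3 −1 −1/3 = −4 2/3 stops.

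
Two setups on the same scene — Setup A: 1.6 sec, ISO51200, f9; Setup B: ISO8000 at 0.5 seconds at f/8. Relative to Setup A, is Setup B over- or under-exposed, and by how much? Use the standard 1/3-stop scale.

4 stops darker

Aperture: f/9 → f/8 — 1/3 stop larger aperture (brighter).
Shutter speed: 1.6 → 1.3 → 1 → 0.8 → 0.6 → 0.5 — 1 2/3 stops faster (darker).
ISO: 51200 → 40000 → 32000 → 25600 → 20000 → 16000 → 12800 → 10000 → 8000 — 2 2/3 stops dropped (darker).
Net: +1/3 −1 2/3 −2 2/3 = −4 stops.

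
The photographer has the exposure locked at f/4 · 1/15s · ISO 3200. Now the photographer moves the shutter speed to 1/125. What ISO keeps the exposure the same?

Shutter speed: 1/15 → 1/30 → 1/60 → 1/125 — 3 stops shorter (darker).
Need 3 stops brighter from the ISO: 3200 → 6400 → 12800 → 25600.

ISO 25600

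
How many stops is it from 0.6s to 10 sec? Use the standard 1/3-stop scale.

0.6 → 0.8 → 1 → 1.3 → 1.6 → 2 → 2.5 → 3.2 → 4 → 5 → 6 → 8 → 10 — count the steps: 12 third-stops = 4 stops.

4 stops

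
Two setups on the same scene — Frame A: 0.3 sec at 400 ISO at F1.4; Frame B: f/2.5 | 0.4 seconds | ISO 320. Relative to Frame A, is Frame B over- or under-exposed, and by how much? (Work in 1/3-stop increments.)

1 2/3 stops darker

Aperture: f/1.4 → f/1.6 → f/1.8 → f/2 → f/2.2 → f/2.5 — 1 2/3 stops stopped down (darker).
Shutter speed: 0.3 → 0.4 — 1/3 stop slower (brighter).
ISO: 400 → 320 — 1/3 stop dropped (darker).
Net: −1 2/3 +1/3 −1/3 = −1 2/3 stops.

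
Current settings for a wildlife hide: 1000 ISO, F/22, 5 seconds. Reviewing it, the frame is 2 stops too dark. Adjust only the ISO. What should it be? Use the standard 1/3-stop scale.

Underexposed by 2 stops → need 2 stops brighter.
ISO: 1000 → 1250 → 1600 → 2000 → 2500 → 3200 → 4000.

ISO 4000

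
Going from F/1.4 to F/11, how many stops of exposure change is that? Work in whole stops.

6 stops

f/1.4 → f/2 → f/2.8 → f/4 → f/5.6 → f/8 → f/11 — count the steps: 6 stops.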